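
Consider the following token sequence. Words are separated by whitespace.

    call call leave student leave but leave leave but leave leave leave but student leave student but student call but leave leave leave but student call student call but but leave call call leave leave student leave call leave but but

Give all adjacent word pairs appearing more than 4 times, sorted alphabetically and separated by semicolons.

leave but; leave leave

Bigram counts meeting the condition (more than 4 times):
  leave but: 5
  leave leave: 6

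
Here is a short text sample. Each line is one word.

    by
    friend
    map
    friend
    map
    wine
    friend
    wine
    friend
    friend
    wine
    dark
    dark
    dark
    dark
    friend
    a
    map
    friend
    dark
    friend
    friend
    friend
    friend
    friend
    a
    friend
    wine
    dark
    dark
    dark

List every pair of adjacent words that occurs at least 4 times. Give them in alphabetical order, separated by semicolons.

dark dark; friend friend

Bigram counts meeting the condition (at least 4 times):
  dark dark: 5
  friend friend: 5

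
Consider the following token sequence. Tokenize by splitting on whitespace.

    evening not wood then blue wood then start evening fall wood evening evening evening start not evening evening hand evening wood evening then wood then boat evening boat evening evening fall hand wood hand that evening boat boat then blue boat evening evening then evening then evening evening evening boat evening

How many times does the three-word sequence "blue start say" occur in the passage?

Scanning the 49 overlapping trigram windows for "blue start say":
  (none found)

0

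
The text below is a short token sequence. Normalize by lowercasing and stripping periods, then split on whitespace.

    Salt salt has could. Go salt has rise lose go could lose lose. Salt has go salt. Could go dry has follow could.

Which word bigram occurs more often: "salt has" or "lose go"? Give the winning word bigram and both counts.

"salt has" (3 vs 1)

"salt has": 3 occurrences
"lose go": 1 occurrence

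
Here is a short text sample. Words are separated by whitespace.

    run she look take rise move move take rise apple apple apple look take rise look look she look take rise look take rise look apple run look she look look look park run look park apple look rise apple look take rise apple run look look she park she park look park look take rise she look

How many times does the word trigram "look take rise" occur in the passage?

6

Scanning the 56 overlapping trigram windows for "look take rise":
  position 3–5: look take rise
  position 13–15: look take rise
  position 19–21: look take rise
  position 22–24: look take rise
  position 41–43: look take rise
  position 54–56: look take rise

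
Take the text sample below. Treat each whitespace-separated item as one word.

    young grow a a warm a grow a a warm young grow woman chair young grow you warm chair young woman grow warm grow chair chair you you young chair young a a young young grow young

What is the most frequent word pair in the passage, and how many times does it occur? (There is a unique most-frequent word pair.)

"young grow", 4 times

Bigram frequencies (highest first):
  young grow: 4
  a a: 3
  chair young: 3
  grow a: 2
  a warm: 2
  warm a: 1
  … (21 more, each ≤ 1)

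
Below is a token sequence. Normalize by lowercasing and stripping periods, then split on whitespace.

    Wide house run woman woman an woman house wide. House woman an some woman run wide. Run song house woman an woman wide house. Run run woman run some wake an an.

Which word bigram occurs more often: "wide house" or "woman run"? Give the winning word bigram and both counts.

"wide house" (3 vs 2)

"wide house": 3 occurrences
"woman run": 2 occurrences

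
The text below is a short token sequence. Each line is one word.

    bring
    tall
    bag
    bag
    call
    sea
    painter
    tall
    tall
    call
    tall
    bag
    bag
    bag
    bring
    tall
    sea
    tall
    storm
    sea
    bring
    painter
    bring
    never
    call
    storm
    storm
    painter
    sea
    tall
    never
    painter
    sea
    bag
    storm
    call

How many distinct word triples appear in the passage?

36 tokens → 34 trigram windows in total.
Repeated trigrams (each contributes count−1 duplicates):
  tall bag bag: 2
1 duplicate windows → 34 − 1 = 33 distinct.

33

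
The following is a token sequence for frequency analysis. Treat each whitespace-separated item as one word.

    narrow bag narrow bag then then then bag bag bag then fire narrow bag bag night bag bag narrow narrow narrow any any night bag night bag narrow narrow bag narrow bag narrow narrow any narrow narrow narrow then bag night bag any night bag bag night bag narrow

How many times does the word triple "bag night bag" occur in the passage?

4

Scanning the 47 overlapping trigram windows for "bag night bag":
  position 15–17: bag night bag
  position 25–27: bag night bag
  position 40–42: bag night bag
  position 46–48: bag night bag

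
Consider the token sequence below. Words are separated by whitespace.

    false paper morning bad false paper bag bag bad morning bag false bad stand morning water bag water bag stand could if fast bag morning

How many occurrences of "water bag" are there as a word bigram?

2

Scanning the 24 overlapping bigram windows for "water bag":
  position 16–17: water bag
  position 18–19: water bag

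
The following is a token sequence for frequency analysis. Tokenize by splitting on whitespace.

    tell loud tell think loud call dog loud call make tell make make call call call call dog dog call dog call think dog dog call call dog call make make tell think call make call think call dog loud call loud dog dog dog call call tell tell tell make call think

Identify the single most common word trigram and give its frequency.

"dog dog call", 3 times

Trigram frequencies (highest first):
  dog dog call: 3
  call dog loud: 2
  dog loud call: 2
  call call call: 2
  call call dog: 2
  call dog call: 2
  … (36 more, each ≤ 2)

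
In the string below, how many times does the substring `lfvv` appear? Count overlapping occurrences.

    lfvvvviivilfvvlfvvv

3

Sliding a length-4 window over the 19 characters (16 positions):
  position 1–4: lfvv
  position 11–14: lfvv
  position 15–18: lfvv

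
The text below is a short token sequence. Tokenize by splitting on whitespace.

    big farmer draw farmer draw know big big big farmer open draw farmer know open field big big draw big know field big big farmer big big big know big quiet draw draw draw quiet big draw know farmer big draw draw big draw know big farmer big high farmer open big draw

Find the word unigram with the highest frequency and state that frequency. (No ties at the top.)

Unigram frequencies (highest first):
  big: 19
  draw: 12
  farmer: 8
  know: 6
  open: 3
  field: 2
  … (2 more, each ≤ 2)

"big", 19 times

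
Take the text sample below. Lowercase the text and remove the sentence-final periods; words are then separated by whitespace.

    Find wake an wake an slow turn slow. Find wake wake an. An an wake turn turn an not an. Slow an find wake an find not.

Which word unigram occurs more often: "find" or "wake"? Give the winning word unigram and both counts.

"find": 4 occurrences
"wake": 6 occurrences

"wake" (6 vs 4)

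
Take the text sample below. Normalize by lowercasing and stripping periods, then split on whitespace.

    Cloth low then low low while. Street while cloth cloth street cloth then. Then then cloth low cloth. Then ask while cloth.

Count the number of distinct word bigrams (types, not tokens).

17

22 tokens → 21 bigram windows in total.
Repeated bigrams (each contributes count−1 duplicates):
  cloth low: 2
  cloth then: 2
  then then: 2
  while cloth: 2
4 duplicate windows → 21 − 4 = 17 distinct.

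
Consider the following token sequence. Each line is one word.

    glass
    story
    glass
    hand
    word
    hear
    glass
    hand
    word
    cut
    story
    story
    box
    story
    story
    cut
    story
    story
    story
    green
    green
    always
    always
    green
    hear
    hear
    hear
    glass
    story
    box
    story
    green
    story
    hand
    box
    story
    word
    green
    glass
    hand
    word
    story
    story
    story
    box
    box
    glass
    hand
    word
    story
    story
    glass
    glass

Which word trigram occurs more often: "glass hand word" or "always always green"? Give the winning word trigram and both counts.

"glass hand word": 4 occurrences
"always always green": 1 occurrence

"glass hand word" (4 vs 1)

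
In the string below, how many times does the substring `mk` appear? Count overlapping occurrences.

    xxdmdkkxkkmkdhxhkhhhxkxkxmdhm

1

Sliding a length-2 window over the 29 characters (28 positions):
  position 11–12: mk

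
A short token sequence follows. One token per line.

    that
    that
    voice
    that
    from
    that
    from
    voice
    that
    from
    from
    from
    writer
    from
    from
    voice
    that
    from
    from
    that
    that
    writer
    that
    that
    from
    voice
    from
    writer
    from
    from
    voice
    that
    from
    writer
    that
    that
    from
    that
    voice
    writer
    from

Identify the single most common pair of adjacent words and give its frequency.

Bigram frequencies (highest first):
  that from: 7
  from from: 5
  that that: 4
  voice that: 4
  from voice: 4
  from that: 3
  … (7 more, each ≤ 3)

"that from", 7 times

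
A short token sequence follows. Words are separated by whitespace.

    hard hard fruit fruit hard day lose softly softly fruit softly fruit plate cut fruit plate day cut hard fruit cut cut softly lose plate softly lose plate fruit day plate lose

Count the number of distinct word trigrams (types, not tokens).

32 tokens → 30 trigram windows in total.
Repeated trigrams (each contributes count−1 duplicates):
  softly lose plate: 2
1 duplicate windows → 30 − 1 = 29 distinct.

29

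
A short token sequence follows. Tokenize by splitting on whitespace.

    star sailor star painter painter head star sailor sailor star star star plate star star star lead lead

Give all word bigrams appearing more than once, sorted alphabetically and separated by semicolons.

Bigram counts meeting the condition (more than once):
  sailor star: 2
  star sailor: 2
  star star: 4

sailor star; star sailor; star star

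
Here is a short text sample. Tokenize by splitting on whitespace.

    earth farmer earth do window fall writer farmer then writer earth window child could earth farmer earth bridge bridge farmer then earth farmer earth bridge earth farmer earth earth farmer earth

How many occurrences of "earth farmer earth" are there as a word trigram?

Scanning the 29 overlapping trigram windows for "earth farmer earth":
  position 1–3: earth farmer earth
  position 15–17: earth farmer earth
  position 22–24: earth farmer earth
  position 26–28: earth farmer earth
  position 29–31: earth farmer earth

5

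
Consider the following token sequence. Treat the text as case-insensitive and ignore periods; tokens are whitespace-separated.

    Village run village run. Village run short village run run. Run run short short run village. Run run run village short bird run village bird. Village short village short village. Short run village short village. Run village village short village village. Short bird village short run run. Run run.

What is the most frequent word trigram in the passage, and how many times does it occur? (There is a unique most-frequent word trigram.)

"run run run", 5 times

Trigram frequencies (highest first):
  run run run: 5
  village short village: 4
  village run village: 3
  run village run: 3
  short village run: 2
  village run run: 2
  … (21 more, each ≤ 2)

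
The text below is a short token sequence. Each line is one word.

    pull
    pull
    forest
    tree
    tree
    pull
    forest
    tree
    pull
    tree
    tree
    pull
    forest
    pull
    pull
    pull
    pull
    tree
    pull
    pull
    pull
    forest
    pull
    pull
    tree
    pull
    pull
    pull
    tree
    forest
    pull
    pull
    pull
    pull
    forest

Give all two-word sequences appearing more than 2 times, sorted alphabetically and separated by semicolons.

forest pull; pull forest; pull pull; pull tree; tree pull

Bigram counts meeting the condition (more than 2 times):
  forest pull: 3
  pull forest: 5
  pull pull: 12
  pull tree: 4
  tree pull: 5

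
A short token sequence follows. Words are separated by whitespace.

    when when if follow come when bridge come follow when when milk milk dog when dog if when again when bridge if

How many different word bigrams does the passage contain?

19

22 tokens → 21 bigram windows in total.
Repeated bigrams (each contributes count−1 duplicates):
  when bridge: 2
  when when: 2
2 duplicate windows → 21 − 2 = 19 distinct.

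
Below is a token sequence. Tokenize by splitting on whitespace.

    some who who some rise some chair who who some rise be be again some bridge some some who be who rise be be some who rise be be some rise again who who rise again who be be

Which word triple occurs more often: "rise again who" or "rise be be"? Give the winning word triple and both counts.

"rise be be" (3 vs 2)

"rise again who": 2 occurrences
"rise be be": 3 occurrences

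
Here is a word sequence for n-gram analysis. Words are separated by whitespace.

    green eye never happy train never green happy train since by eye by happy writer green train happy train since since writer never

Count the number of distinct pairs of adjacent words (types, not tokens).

19

23 tokens → 22 bigram windows in total.
Repeated bigrams (each contributes count−1 duplicates):
  happy train: 3
  train since: 2
3 duplicate windows → 22 − 3 = 19 distinct.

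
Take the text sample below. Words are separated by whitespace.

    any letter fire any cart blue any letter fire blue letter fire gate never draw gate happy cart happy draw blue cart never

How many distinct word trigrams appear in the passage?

20

23 tokens → 21 trigram windows in total.
Repeated trigrams (each contributes count−1 duplicates):
  any letter fire: 2
1 duplicate windows → 21 − 1 = 20 distinct.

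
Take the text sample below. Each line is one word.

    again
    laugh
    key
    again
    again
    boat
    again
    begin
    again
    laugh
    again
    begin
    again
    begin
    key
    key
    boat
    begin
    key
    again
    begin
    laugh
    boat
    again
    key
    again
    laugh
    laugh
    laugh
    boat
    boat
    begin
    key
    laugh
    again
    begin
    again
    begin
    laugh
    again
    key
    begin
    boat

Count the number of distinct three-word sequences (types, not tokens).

35

43 tokens → 41 trigram windows in total.
Repeated trigrams (each contributes count−1 duplicates):
  again begin again: 3
  again begin laugh: 2
  begin again begin: 2
  boat begin key: 2
  laugh again begin: 2
6 duplicate windows → 41 − 6 = 35 distinct.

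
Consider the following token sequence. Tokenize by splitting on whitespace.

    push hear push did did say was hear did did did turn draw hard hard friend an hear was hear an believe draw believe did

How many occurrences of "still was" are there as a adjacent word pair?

0

Scanning the 24 overlapping bigram windows for "still was":
  (none found)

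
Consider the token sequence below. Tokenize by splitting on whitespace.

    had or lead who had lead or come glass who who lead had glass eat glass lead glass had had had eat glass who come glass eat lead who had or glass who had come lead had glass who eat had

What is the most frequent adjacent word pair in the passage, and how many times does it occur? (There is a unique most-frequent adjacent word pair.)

"glass who", 4 times

Bigram frequencies (highest first):
  glass who: 4
  who had: 3
  had or: 2
  lead who: 2
  come glass: 2
  lead had: 2
  … (21 more, each ≤ 2)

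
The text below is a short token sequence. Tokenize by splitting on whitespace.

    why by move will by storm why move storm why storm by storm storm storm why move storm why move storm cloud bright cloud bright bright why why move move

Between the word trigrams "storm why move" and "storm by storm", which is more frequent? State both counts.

"storm why move": 3 occurrences
"storm by storm": 1 occurrence

"storm why move" (3 vs 1)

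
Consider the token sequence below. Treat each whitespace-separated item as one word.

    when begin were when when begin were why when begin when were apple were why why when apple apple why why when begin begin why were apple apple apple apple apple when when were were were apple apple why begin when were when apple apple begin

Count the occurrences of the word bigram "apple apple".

7

Scanning the 45 overlapping bigram windows for "apple apple":
  position 18–19: apple apple
  position 27–28: apple apple
  position 28–29: apple apple
  position 29–30: apple apple
  position 30–31: apple apple
  position 37–38: apple apple
  position 44–45: apple apple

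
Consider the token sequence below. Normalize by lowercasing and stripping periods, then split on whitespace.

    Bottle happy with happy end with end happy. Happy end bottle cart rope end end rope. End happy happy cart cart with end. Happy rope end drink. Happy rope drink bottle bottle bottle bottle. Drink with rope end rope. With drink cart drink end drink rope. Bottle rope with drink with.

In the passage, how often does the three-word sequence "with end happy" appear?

2

Scanning the 49 overlapping trigram windows for "with end happy":
  position 6–8: with end happy
  position 22–24: with end happy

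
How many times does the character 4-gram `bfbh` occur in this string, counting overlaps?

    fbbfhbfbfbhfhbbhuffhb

Sliding a length-4 window over the 21 characters (18 positions):
  position 8–11: bfbh

1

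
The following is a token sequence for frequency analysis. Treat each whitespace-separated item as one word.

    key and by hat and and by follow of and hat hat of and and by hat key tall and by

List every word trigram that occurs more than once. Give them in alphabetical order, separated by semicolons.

Trigram counts meeting the condition (more than once):
  and and by: 2
  and by hat: 2

and and by; and by hat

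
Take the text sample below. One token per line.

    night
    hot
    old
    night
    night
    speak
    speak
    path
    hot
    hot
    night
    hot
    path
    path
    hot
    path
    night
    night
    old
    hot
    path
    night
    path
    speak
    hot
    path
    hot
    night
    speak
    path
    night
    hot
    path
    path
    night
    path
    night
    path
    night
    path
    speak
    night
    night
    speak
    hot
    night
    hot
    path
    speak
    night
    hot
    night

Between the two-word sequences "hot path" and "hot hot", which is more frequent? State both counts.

"hot path": 6 occurrences
"hot hot": 1 occurrence

"hot path" (6 vs 1)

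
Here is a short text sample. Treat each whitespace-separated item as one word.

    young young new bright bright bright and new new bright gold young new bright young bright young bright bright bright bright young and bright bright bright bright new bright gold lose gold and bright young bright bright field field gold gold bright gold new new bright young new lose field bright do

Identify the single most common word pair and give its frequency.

"bright bright", 9 times

Bigram frequencies (highest first):
  bright bright: 9
  new bright: 5
  bright young: 5
  young new: 3
  bright gold: 3
  young bright: 3
  … (21 more, each ≤ 2)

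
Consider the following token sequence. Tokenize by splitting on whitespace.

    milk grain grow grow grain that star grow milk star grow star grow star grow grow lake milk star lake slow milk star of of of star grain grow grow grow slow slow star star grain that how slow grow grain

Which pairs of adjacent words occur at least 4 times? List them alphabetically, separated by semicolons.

grow grow; star grow

Bigram counts meeting the condition (at least 4 times):
  grow grow: 4
  star grow: 4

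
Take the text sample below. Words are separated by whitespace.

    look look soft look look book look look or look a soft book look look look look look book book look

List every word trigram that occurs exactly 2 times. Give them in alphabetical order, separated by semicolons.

book look look; look look book

Trigram counts meeting the condition (exactly 2 times):
  book look look: 2
  look look book: 2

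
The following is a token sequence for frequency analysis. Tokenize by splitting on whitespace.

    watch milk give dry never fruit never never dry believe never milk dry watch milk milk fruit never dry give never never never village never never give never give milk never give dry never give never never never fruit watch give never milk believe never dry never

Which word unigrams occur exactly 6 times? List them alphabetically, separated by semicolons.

Unigram counts meeting the condition (exactly 6 times):
  dry: 6
  milk: 6

dry; milk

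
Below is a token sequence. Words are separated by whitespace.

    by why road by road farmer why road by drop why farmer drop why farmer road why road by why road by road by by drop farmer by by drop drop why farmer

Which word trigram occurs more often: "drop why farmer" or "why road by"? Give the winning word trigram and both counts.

"why road by" (4 vs 3)

"drop why farmer": 3 occurrences
"why road by": 4 occurrences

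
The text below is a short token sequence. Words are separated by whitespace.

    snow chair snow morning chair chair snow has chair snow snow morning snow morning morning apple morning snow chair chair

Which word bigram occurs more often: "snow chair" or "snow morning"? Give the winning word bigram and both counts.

"snow morning" (3 vs 2)

"snow chair": 2 occurrences
"snow morning": 3 occurrences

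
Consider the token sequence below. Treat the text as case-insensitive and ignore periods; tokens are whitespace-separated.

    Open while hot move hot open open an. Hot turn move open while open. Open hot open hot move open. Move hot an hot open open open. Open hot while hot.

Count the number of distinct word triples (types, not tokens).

26

31 tokens → 29 trigram windows in total.
Repeated trigrams (each contributes count−1 duplicates):
  hot open open: 2
  open open hot: 2
  open open open: 2
3 duplicate windows → 29 − 3 = 26 distinct.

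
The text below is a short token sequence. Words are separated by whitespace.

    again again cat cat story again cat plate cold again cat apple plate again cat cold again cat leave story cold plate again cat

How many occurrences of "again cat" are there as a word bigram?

Scanning the 23 overlapping bigram windows for "again cat":
  position 2–3: again cat
  position 6–7: again cat
  position 10–11: again cat
  position 14–15: again cat
  position 17–18: again cat
  position 23–24: again cat

6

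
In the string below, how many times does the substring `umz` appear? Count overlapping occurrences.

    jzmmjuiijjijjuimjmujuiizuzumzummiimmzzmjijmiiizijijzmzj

1

Sliding a length-3 window over the 55 characters (53 positions):
  position 27–29: umz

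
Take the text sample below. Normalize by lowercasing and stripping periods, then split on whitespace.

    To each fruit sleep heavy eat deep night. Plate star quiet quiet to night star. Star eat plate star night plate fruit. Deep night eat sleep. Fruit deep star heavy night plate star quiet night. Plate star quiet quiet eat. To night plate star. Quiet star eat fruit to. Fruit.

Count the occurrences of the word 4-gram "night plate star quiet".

Scanning the 47 overlapping 4-gram windows for "night plate star quiet":
  position 8–11: night plate star quiet
  position 31–34: night plate star quiet
  position 35–38: night plate star quiet
  position 42–45: night plate star quiet

4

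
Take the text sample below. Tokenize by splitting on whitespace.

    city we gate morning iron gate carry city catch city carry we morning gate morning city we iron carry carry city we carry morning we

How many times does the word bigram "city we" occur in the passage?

3

Scanning the 24 overlapping bigram windows for "city we":
  position 1–2: city we
  position 16–17: city we
  position 21–22: city we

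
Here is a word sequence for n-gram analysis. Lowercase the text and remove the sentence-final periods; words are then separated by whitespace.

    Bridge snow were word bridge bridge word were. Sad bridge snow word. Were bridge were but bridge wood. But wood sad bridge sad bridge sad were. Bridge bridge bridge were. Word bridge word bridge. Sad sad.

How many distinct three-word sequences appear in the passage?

36 tokens → 34 trigram windows in total.
Repeated trigrams (each contributes count−1 duplicates):
  sad bridge sad: 2
  were word bridge: 2
2 duplicate windows → 34 − 2 = 32 distinct.

32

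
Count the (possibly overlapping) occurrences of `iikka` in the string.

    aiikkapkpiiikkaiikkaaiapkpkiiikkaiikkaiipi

Sliding a length-5 window over the 42 characters (38 positions):
  position 2–6: iikka
  position 11–15: iikka
  position 16–20: iikka
  position 29–33: iikka
  position 34–38: iikka

5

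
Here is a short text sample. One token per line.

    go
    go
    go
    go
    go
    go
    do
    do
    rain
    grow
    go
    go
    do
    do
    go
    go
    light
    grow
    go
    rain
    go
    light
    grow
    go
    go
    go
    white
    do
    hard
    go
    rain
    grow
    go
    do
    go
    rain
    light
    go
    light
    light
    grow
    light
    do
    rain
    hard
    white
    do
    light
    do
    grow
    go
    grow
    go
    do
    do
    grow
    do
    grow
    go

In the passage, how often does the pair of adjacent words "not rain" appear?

0

Scanning the 58 overlapping bigram windows for "not rain":
  (none found)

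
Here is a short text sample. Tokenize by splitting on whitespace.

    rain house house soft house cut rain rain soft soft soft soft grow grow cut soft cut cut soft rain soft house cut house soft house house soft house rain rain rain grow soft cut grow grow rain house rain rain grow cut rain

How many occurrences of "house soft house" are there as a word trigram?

Scanning the 42 overlapping trigram windows for "house soft house":
  position 3–5: house soft house
  position 24–26: house soft house
  position 27–29: house soft house

3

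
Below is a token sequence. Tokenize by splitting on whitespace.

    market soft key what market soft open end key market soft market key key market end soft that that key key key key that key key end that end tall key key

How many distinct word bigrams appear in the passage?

32 tokens → 31 bigram windows in total.
Repeated bigrams (each contributes count−1 duplicates):
  key key: 6
  market soft: 3
  key market: 2
  that key: 2
9 duplicate windows → 31 − 9 = 22 distinct.

22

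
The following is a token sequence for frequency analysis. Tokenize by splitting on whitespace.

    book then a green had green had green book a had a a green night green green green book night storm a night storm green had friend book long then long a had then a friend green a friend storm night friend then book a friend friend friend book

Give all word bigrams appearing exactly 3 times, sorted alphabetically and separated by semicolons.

a friend; green had

Bigram counts meeting the condition (exactly 3 times):
  a friend: 3
  green had: 3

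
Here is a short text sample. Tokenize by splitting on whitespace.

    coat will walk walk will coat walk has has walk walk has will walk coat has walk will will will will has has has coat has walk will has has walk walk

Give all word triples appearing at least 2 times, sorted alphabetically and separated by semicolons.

coat has walk; has has walk; has walk walk; has walk will; will has has; will will will

Trigram counts meeting the condition (at least 2 times):
  coat has walk: 2
  has has walk: 2
  has walk walk: 2
  has walk will: 2
  will has has: 2
  will will will: 2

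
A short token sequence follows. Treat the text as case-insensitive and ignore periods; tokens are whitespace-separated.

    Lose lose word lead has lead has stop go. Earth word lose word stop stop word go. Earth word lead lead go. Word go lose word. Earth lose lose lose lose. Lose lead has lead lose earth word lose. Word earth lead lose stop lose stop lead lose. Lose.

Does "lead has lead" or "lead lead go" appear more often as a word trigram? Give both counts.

"lead has lead" (2 vs 1)

"lead has lead": 2 occurrences
"lead lead go": 1 occurrence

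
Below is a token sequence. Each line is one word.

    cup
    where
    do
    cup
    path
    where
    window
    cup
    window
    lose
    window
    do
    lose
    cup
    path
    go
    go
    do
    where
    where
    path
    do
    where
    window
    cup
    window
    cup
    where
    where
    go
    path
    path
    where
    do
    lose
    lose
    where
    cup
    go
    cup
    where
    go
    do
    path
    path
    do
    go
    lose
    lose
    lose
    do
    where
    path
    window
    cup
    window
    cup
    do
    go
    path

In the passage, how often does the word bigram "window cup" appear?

Scanning the 59 overlapping bigram windows for "window cup":
  position 7–8: window cup
  position 24–25: window cup
  position 26–27: window cup
  position 54–55: window cup
  position 56–57: window cup

5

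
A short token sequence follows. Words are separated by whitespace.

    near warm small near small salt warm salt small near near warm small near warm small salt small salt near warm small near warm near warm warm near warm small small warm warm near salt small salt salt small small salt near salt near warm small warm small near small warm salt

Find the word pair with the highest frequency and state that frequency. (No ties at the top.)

Bigram frequencies (highest first):
  near warm: 8
  warm small: 7
  small near: 5
  small salt: 5
  salt small: 4
  salt near: 3
  … (10 more, each ≤ 3)

"near warm", 8 times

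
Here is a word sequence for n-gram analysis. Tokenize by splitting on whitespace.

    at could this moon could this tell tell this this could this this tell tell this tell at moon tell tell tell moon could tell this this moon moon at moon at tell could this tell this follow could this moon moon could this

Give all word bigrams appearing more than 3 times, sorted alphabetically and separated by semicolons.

Bigram counts meeting the condition (more than 3 times):
  could this: 6
  tell tell: 4
  tell this: 4
  this tell: 4

could this; tell tell; tell this; this tell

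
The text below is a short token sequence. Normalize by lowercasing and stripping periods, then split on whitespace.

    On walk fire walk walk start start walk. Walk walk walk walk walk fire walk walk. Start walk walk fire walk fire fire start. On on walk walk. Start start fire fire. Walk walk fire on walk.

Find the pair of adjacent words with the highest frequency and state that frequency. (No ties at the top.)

Bigram frequencies (highest first):
  walk walk: 10
  walk fire: 5
  fire walk: 4
  on walk: 3
  walk start: 3
  start start: 2
  … (7 more, each ≤ 2)

"walk walk", 10 times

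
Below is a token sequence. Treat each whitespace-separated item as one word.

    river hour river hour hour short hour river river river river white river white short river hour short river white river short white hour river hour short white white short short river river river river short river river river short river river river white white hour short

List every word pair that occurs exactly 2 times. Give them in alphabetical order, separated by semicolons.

short white; white hour; white river; white short; white white

Bigram counts meeting the condition (exactly 2 times):
  short white: 2
  white hour: 2
  white river: 2
  white short: 2
  white white: 2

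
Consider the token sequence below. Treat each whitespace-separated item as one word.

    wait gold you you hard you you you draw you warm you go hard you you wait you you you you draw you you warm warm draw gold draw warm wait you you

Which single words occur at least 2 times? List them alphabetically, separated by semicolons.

Unigram counts meeting the condition (at least 2 times):
  draw: 4
  gold: 2
  hard: 2
  wait: 3
  warm: 4
  you: 17

draw; gold; hard; wait; warm; you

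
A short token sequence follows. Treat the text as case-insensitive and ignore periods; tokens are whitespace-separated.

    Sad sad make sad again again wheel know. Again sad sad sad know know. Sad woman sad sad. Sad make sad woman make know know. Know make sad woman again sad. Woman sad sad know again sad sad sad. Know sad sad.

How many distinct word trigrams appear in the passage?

29

42 tokens → 40 trigram windows in total.
Repeated trigrams (each contributes count−1 duplicates):
  sad sad know: 3
  sad sad sad: 3
  again sad sad: 2
  know again sad: 2
  make sad woman: 2
  sad make sad: 2
  sad sad make: 2
  sad woman sad: 2
  … (1 more repeated)
11 duplicate windows → 40 − 11 = 29 distinct.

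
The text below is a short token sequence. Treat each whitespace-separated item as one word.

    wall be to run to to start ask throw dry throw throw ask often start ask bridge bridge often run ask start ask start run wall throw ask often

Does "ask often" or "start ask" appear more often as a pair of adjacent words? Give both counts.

"ask often": 2 occurrences
"start ask": 3 occurrences

"start ask" (3 vs 2)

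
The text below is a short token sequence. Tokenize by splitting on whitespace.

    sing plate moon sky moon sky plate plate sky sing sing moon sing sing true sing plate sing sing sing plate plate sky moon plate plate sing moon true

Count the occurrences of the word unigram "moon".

Scanning the 29 tokens for "moon":
  position 3: moon
  position 5: moon
  position 12: moon
  position 24: moon
  position 28: moon

5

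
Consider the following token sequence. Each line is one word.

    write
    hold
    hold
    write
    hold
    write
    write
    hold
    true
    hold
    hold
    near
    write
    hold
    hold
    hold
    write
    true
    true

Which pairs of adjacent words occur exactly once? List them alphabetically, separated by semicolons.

hold near; hold true; near write; true hold; true true; write true; write write

Bigram counts meeting the condition (exactly once):
  hold near: 1
  hold true: 1
  near write: 1
  true hold: 1
  true true: 1
  write true: 1
  write write: 1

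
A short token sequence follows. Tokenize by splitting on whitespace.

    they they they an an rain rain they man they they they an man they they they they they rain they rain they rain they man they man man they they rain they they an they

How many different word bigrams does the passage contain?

12

36 tokens → 35 bigram windows in total.
Repeated bigrams (each contributes count−1 duplicates):
  they they: 10
  rain they: 5
  man they: 4
  they rain: 4
  they an: 3
  they man: 3
23 duplicate windows → 35 − 23 = 12 distinct.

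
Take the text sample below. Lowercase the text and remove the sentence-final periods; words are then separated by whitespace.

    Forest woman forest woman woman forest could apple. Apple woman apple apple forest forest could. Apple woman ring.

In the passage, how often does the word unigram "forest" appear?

Scanning the 18 tokens for "forest":
  position 1: forest
  position 3: forest
  position 6: forest
  position 13: forest
  position 14: forest

5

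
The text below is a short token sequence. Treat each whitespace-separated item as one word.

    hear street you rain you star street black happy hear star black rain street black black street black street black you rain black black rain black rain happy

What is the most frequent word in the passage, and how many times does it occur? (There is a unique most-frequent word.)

"black", 9 times

Unigram frequencies (highest first):
  black: 9
  street: 5
  rain: 5
  you: 3
  hear: 2
  star: 2
  … (1 more, each ≤ 2)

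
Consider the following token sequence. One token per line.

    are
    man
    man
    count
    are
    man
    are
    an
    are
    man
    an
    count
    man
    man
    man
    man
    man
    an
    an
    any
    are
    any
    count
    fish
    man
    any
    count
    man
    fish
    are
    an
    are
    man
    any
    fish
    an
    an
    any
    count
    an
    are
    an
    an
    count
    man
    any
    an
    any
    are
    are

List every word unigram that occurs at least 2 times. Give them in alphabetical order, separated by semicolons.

an; any; are; count; fish; man

Unigram counts meeting the condition (at least 2 times):
  an: 11
  any: 7
  are: 10
  count: 6
  fish: 3
  man: 13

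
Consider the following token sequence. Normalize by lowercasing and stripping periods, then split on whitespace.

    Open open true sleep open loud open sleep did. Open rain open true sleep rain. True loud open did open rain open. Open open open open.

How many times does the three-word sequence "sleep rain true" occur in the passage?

1

Scanning the 24 overlapping trigram windows for "sleep rain true":
  position 14–16: sleep rain true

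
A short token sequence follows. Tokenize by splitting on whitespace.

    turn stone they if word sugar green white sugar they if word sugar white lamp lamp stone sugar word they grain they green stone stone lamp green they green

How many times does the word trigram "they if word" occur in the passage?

Scanning the 27 overlapping trigram windows for "they if word":
  position 3–5: they if word
  position 10–12: they if word

2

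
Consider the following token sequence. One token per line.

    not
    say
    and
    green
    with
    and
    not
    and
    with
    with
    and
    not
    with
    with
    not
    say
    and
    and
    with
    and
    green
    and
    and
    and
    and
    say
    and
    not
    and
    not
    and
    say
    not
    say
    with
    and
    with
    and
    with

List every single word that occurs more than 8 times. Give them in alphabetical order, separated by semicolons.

Unigram counts meeting the condition (more than 8 times):
  and: 16
  with: 9

and; with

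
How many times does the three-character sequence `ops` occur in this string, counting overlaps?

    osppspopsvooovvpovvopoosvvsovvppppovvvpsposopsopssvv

3

Sliding a length-3 window over the 52 characters (50 positions):
  position 7–9: ops
  position 44–46: ops
  position 47–49: ops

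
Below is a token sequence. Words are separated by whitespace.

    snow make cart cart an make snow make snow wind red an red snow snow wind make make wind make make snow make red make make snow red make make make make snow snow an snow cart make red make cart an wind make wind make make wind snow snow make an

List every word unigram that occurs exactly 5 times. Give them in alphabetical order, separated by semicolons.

Unigram counts meeting the condition (exactly 5 times):
  an: 5
  red: 5

an; red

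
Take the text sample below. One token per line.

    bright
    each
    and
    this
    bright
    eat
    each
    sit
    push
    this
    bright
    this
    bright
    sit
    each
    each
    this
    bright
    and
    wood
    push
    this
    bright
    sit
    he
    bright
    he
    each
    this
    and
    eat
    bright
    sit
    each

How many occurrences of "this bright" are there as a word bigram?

Scanning the 33 overlapping bigram windows for "this bright":
  position 4–5: this bright
  position 10–11: this bright
  position 12–13: this bright
  position 17–18: this bright
  position 22–23: this bright

5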